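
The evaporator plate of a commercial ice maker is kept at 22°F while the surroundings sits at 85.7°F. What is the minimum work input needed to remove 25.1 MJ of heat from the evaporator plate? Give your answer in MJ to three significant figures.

In absolute terms T_C = 267.59 K and T_H = 302.98 K, so ΔT = 35.39 K.
The reversible limit is COP_R = T_C/ΔT = 7.562, so W_min = Q_C/COP = Q_C·ΔT/T_C.
W_min = 25.10 × 35.39/267.59 = 3.319 MJ.

3.32 MJ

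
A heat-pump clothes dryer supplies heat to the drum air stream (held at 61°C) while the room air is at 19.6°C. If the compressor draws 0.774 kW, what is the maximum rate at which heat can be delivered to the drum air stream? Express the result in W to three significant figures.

6250 W

In absolute terms T_C = 292.75 K and T_H = 334.15 K, so ΔT = 41.40 K.
COP_Carnot = T_H/ΔT = 334.15/41.40 = 8.071.
Q̇_max = COP_Carnot × Ẇ = 8.071 × 0.7740 kW = 6.247 kW = 6247 W.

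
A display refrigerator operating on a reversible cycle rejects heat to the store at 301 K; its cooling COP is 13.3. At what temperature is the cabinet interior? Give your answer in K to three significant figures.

For a Carnot refrigerator COP_R = T_C/(T_H − T_C), so T_C = COP·T_H/(1 + COP).
With T_H = 301.00 K, T_C = 13.3 × 301.00/14.30 = 279.95 K.

280 K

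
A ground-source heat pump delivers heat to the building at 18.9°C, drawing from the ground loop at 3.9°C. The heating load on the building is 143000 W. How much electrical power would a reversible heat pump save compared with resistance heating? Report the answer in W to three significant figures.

136000 W

In absolute terms T_C = 277.05 K and T_H = 292.05 K, so ΔT = 15.00 K.
COP_Carnot = T_H/ΔT = 292.05/15.00 = 19.47.
Resistance heating needs Ẇ_res = Q̇_H = 143000 W; the reversible heat pump needs only Ẇ_hp = Q̇_H/COP = 7345 W.
Saving = 143000 − 7345 = 135700 W.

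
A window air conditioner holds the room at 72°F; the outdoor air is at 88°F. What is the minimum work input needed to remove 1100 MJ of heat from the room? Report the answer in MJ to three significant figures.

33.1 MJ

In absolute terms T_C = 295.37 K and T_H = 304.26 K, so ΔT = 8.889 K.
The reversible limit is COP_R = T_C/ΔT = 33.23, so W_min = Q_C/COP = Q_C·ΔT/T_C.
W_min = 1100 × 8.889/295.37 = 33.10 MJ.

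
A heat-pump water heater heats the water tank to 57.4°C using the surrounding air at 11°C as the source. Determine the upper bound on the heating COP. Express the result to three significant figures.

7.12

In absolute terms T_C = 284.15 K and T_H = 330.55 K, so ΔT = 46.40 K.
For a reversible cycle, COP_Carnot = T_H/ΔT = 330.55/46.40 = 7.124.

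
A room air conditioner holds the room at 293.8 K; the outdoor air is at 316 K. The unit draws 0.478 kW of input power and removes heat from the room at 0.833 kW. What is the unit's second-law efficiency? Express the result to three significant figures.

0.132

COP_actual = Q̇_C/Ẇ = 0.8330/0.4780 = 1.743.
The reservoir spacing is ΔT = 316 − 293.8 = 22.20 K.
COP_Carnot = T_C/ΔT = 293.80/22.20 = 13.23.
η_II = COP_actual/COP_Carnot = 1.743/13.23 = 0.1317.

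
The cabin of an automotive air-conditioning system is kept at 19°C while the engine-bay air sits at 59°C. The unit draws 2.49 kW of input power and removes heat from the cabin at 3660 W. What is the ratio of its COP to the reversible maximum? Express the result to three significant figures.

Converting, Q̇_C = 3660 W = 3.660 kW, so COP_actual = Q̇_C/Ẇ = 3.660/2.490 = 1.470.
In absolute terms T_C = 292.15 K and T_H = 332.15 K, so ΔT = 40.00 K.
COP_Carnot = T_C/ΔT = 292.15/40.00 = 7.304.
η_II = COP_actual/COP_Carnot = 1.470/7.304 = 0.2012.

0.201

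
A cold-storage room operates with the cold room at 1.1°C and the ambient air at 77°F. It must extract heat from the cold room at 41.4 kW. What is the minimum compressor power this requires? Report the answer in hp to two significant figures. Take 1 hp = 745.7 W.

In absolute terms T_C = 274.25 K and T_H = 298.15 K, so ΔT = 23.90 K.
COP_Carnot = T_C/ΔT = 274.25/23.90 = 11.47.
Ẇ_min = Q̇/COP_Carnot = 41.40/11.47 = 3.608 kW = 4.838 hp.

4.8 hp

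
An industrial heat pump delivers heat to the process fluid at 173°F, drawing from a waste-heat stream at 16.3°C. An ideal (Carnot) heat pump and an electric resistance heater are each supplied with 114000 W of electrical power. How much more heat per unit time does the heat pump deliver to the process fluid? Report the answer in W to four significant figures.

In absolute terms T_C = 289.45 K and T_H = 351.48 K, so ΔT = 62.03 K.
COP_Carnot = T_H/ΔT = 351.48/62.03 = 5.666.
The heat pump delivers Q̇_H = COP × Ẇ = 645900 W; the resistance heater delivers Ẇ = 114000 W.
Extra = (COP − 1)·Ẇ = 531900 W.

531900 W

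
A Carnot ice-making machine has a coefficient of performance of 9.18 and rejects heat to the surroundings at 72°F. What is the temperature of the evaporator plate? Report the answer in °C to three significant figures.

For a Carnot refrigerator COP_R = T_C/(T_H − T_C), so T_C = COP·T_H/(1 + COP).
With T_H = 295.37 K, T_C = 9.18 × 295.37/10.18 = 266.36 K.
Converting, 266.36 K = -6.79°C.

-6.79 °C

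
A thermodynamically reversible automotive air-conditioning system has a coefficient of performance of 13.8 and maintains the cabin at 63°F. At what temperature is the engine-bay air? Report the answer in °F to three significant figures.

COP_R = T_C/(T_H − T_C) gives T_H − T_C = T_C/COP.
With T_C = 290.37 K, T_H = 290.37 × (1 + 1/13.8) = 311.41 K.
Converting, 311.41 K = 100.87°F.

101 °F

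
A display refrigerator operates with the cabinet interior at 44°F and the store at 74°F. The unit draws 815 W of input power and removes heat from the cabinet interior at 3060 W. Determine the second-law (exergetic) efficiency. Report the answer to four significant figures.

COP_actual = Q̇_C/Ẇ = 3060/815.0 = 3.755.
In absolute terms T_C = 279.82 K and T_H = 296.48 K, so ΔT = 16.67 K.
COP_Carnot = T_C/ΔT = 279.82/16.67 = 16.79.
η_II = COP_actual/COP_Carnot = 3.755/16.79 = 0.2236.

0.2236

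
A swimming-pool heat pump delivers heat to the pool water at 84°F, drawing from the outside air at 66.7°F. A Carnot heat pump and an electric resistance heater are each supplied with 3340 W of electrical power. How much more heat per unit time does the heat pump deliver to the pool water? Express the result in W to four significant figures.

101600 W

In absolute terms T_C = 292.43 K and T_H = 302.04 K, so ΔT = 9.611 K.
COP_Carnot = T_H/ΔT = 302.04/9.611 = 31.43.
The heat pump delivers Q̇_H = COP × Ẇ = 105000 W; the resistance heater delivers Ẇ = 3340 W.
Extra = (COP − 1)·Ẇ = 101600 W.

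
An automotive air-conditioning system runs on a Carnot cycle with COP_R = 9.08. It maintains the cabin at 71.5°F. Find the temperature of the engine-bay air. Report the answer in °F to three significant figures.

COP_R = T_C/(T_H − T_C) gives T_H − T_C = T_C/COP.
With T_C = 295.09 K, T_H = 295.09 × (1 + 1/9.08) = 327.59 K.
Converting, 327.59 K = 130.00°F.

130 °F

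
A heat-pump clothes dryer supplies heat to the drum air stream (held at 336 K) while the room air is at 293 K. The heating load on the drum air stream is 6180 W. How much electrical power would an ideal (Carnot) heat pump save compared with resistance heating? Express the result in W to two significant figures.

5400 W

The reservoir spacing is ΔT = 336 − 293 = 43.00 K.
COP_Carnot = T_H/ΔT = 336.00/43.00 = 7.814.
Resistance heating needs Ẇ_res = Q̇_H = 6180 W; the reversible heat pump needs only Ẇ_hp = Q̇_H/COP = 790.9 W.
Saving = 6180 − 790.9 = 5389 W.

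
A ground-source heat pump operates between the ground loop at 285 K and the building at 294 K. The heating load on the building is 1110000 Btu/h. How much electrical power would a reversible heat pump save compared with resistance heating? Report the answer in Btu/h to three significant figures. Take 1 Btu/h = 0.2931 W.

1080000 Btu/h

The reservoir spacing is ΔT = 294 − 285 = 9.000 K.
COP_Carnot = T_H/ΔT = 294.00/9.000 = 32.67.
Resistance heating needs Ẇ_res = Q̇_H = 1110000 Btu/h; the reversible heat pump needs only Ẇ_hp = Q̇_H/COP = 33980 Btu/h.
Saving = 1110000 − 33980 = 1076000 Btu/h.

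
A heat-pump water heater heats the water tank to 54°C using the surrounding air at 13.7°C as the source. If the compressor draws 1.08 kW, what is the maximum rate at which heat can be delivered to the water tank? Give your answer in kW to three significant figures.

8.77 kW

In absolute terms T_C = 286.85 K and T_H = 327.15 K, so ΔT = 40.30 K.
COP_Carnot = T_H/ΔT = 327.15/40.30 = 8.118.
Q̇_max = COP_Carnot × Ẇ = 8.118 × 1.080 kW = 8.767 kW.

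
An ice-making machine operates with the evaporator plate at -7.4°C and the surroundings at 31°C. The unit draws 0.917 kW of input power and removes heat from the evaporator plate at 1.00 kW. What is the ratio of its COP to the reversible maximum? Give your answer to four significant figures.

COP_actual = Q̇_C/Ẇ = 1.000/0.9170 = 1.091.
In absolute terms T_C = 265.75 K and T_H = 304.15 K, so ΔT = 38.40 K.
COP_Carnot = T_C/ΔT = 265.75/38.40 = 6.921.
η_II = COP_actual/COP_Carnot = 1.091/6.921 = 0.1576.

0.1576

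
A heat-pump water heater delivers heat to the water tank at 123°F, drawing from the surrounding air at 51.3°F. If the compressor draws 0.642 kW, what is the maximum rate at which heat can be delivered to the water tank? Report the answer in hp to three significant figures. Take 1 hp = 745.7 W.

In absolute terms T_C = 283.87 K and T_H = 323.71 K, so ΔT = 39.83 K.
COP_Carnot = T_H/ΔT = 323.71/39.83 = 8.126.
Q̇_max = COP_Carnot × Ẇ = 8.126 × 0.6420 kW = 5.217 kW = 6.996 hp.

7.00 hp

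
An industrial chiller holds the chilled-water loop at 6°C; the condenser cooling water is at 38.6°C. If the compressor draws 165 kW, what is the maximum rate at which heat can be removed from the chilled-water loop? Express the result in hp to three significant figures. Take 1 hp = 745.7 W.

In absolute terms T_C = 279.15 K and T_H = 311.75 K, so ΔT = 32.60 K.
COP_Carnot = T_C/ΔT = 279.15/32.60 = 8.563.
Q̇_max = COP_Carnot × Ẇ = 8.563 × 165.0 kW = 1413 kW = 1895 hp.

1890 hp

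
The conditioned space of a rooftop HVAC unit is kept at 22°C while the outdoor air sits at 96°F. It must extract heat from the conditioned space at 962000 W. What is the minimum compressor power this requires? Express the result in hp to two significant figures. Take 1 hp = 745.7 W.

In absolute terms T_C = 295.15 K and T_H = 308.71 K, so ΔT = 13.56 K.
COP_Carnot = T_C/ΔT = 295.15/13.56 = 21.77.
Ẇ_min = Q̇/COP_Carnot = 962000/21.77 = 44180 W = 59.25 hp.

59 hp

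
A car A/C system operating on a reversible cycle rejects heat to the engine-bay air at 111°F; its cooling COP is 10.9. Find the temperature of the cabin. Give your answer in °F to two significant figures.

63 °F

For a Carnot refrigerator COP_R = T_C/(T_H − T_C), so T_C = COP·T_H/(1 + COP).
With T_H = 317.04 K, T_C = 10.9 × 317.04/11.90 = 290.40 K.
Converting, 290.40 K = 63.04°F.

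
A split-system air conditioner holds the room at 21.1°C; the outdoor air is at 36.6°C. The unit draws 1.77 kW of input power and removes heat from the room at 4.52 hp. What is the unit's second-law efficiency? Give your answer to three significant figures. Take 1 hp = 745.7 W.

Converting, Q̇_C = 4.520 hp = 3.371 kW, so COP_actual = Q̇_C/Ẇ = 3.371/1.770 = 1.904.
In absolute terms T_C = 294.25 K and T_H = 309.75 K, so ΔT = 15.50 K.
COP_Carnot = T_C/ΔT = 294.25/15.50 = 18.98.
η_II = COP_actual/COP_Carnot = 1.904/18.98 = 0.1003.

0.100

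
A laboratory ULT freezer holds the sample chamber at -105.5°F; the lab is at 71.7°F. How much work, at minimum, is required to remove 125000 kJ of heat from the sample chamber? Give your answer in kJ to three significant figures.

62500 kJ

In absolute terms T_C = 196.76 K and T_H = 295.21 K, so ΔT = 98.44 K.
The reversible limit is COP_R = T_C/ΔT = 1.999, so W_min = Q_C/COP = Q_C·ΔT/T_C.
W_min = 125000 × 98.44/196.76 = 62540 kJ.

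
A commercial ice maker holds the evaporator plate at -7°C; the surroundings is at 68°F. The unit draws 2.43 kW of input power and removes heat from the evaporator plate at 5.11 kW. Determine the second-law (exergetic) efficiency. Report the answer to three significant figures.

0.213

COP_actual = Q̇_C/Ẇ = 5.110/2.430 = 2.103.
In absolute terms T_C = 266.15 K and T_H = 293.15 K, so ΔT = 27.00 K.
COP_Carnot = T_C/ΔT = 266.15/27.00 = 9.857.
η_II = COP_actual/COP_Carnot = 2.103/9.857 = 0.2133.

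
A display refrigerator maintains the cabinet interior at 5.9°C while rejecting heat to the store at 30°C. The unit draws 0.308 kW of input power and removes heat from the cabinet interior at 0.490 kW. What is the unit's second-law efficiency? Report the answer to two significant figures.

COP_actual = Q̇_C/Ẇ = 0.4900/0.3080 = 1.591.
In absolute terms T_C = 279.05 K and T_H = 303.15 K, so ΔT = 24.10 K.
COP_Carnot = T_C/ΔT = 279.05/24.10 = 11.58.
η_II = COP_actual/COP_Carnot = 1.591/11.58 = 0.1374.

0.14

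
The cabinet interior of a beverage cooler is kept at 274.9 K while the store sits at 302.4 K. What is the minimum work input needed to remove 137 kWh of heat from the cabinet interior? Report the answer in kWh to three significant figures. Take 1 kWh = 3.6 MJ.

13.7 kWh

The reservoir spacing is ΔT = 302.4 − 274.9 = 27.50 K.
The reversible limit is COP_R = T_C/ΔT = 9.996, so W_min = Q_C/COP = Q_C·ΔT/T_C.
W_min = 137.0 × 27.50/274.90 = 13.70 kWh.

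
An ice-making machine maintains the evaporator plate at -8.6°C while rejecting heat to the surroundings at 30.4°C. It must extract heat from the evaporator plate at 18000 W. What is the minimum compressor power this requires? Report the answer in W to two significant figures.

In absolute terms T_C = 264.55 K and T_H = 303.55 K, so ΔT = 39.00 K.
COP_Carnot = T_C/ΔT = 264.55/39.00 = 6.783.
Ẇ_min = Q̇/COP_Carnot = 18000/6.783 = 2654 W.

2700 W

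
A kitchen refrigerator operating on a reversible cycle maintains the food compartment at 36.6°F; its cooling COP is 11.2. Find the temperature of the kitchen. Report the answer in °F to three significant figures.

COP_R = T_C/(T_H − T_C) gives T_H − T_C = T_C/COP.
With T_C = 275.71 K, T_H = 275.71 × (1 + 1/11.2) = 300.32 K.
Converting, 300.32 K = 80.91°F.

80.9 °F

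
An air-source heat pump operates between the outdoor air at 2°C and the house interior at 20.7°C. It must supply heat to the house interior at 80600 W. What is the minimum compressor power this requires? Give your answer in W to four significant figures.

In absolute terms T_C = 275.15 K and T_H = 293.85 K, so ΔT = 18.70 K.
COP_Carnot = T_H/ΔT = 293.85/18.70 = 15.71.
Ẇ_min = Q̇/COP_Carnot = 80600/15.71 = 5129 W.

5129 W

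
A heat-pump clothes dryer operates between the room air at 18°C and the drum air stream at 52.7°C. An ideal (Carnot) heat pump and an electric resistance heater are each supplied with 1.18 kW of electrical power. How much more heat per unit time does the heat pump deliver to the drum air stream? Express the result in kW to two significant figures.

9.9 kW

In absolute terms T_C = 291.15 K and T_H = 325.85 K, so ΔT = 34.70 K.
COP_Carnot = T_H/ΔT = 325.85/34.70 = 9.390.
The heat pump delivers Q̇_H = COP × Ẇ = 11.08 kW; the resistance heater delivers Ẇ = 1.180 kW.
Extra = (COP − 1)·Ẇ = 9.901 kW.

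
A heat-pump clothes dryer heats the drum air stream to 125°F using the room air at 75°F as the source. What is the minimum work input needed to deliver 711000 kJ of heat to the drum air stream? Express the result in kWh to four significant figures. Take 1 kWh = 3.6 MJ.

16.89 kWh

In absolute terms T_C = 297.04 K and T_H = 324.82 K, so ΔT = 27.78 K.
The reversible limit is COP_HP = T_H/ΔT = 11.69, so W_min = Q_H/COP = Q_H·ΔT/T_H.
W_min = 711000 × 27.78/324.82 = 60800 kJ = 16.89 kWh.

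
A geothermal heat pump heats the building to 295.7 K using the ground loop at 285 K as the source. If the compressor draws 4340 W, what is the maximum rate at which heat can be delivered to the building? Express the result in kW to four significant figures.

The reservoir spacing is ΔT = 295.7 − 285 = 10.70 K.
COP_Carnot = T_H/ΔT = 295.70/10.70 = 27.64.
Q̇_max = COP_Carnot × Ẇ = 27.64 × 4340 W = 119900 W = 119.9 kW.

119.9 kW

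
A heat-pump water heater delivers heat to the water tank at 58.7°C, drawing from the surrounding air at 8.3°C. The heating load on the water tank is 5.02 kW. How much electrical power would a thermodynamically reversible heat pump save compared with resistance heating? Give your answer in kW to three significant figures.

4.26 kW

In absolute terms T_C = 281.45 K and T_H = 331.85 K, so ΔT = 50.40 K.
COP_Carnot = T_H/ΔT = 331.85/50.40 = 6.584.
Resistance heating needs Ẇ_res = Q̇_H = 5.020 kW; the reversible heat pump needs only Ẇ_hp = Q̇_H/COP = 0.7624 kW.
Saving = 5.020 − 0.7624 = 4.258 kW.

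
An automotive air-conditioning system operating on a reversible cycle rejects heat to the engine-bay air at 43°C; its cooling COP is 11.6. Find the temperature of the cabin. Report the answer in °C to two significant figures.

For a Carnot refrigerator COP_R = T_C/(T_H − T_C), so T_C = COP·T_H/(1 + COP).
With T_H = 316.15 K, T_C = 11.6 × 316.15/12.60 = 291.06 K.
Converting, 291.06 K = 17.91°C.

18 °C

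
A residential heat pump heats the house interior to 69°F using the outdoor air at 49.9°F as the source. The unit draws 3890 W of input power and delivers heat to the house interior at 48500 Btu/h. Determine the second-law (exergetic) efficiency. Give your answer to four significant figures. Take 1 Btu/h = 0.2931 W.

0.1320

Converting, Q̇_H = 48500 Btu/h = 14220 W, so COP_actual = Q̇_H/Ẇ = 14220/3890 = 3.654.
In absolute terms T_C = 283.09 K and T_H = 293.71 K, so ΔT = 10.61 K.
COP_Carnot = T_H/ΔT = 293.71/10.61 = 27.68.
η_II = COP_actual/COP_Carnot = 3.654/27.68 = 0.1320.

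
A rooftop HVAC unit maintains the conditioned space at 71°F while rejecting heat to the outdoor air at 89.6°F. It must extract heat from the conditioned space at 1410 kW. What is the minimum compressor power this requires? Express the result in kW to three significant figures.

In absolute terms T_C = 294.82 K and T_H = 305.15 K, so ΔT = 10.33 K.
COP_Carnot = T_C/ΔT = 294.82/10.33 = 28.53.
Ẇ_min = Q̇/COP_Carnot = 1410/28.53 = 49.42 kW.

49.4 kW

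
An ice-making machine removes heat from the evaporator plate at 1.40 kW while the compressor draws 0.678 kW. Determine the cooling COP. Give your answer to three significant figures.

The first law gives Q̇_H = Q̇_C + Ẇ, so the three rates are Q̇_C = 1.400, Q̇_H = 2.078, Ẇ = 0.6780 kW.
COP_R = Q̇_C/Ẇ = 1.400/0.6780 = 2.065.

2.06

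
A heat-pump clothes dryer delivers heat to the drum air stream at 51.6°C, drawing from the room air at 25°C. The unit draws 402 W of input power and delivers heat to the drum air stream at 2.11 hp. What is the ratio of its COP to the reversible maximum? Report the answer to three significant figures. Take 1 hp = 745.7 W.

Converting, Q̇_H = 2.110 hp = 1573 W, so COP_actual = Q̇_H/Ẇ = 1573/402.0 = 3.914.
In absolute terms T_C = 298.15 K and T_H = 324.75 K, so ΔT = 26.60 K.
COP_Carnot = T_H/ΔT = 324.75/26.60 = 12.21.
η_II = COP_actual/COP_Carnot = 3.914/12.21 = 0.3206.

0.321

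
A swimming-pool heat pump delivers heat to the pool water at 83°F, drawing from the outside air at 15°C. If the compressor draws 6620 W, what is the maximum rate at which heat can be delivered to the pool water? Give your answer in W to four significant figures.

149700 W

In absolute terms T_C = 288.15 K and T_H = 301.48 K, so ΔT = 13.33 K.
COP_Carnot = T_H/ΔT = 301.48/13.33 = 22.61.
Q̇_max = COP_Carnot × Ẇ = 22.61 × 6620 W = 149700 W.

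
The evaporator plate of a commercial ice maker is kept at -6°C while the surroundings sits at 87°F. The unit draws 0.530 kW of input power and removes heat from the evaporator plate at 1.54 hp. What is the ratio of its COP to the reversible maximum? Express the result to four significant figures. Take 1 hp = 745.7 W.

Converting, Q̇_C = 1.540 hp = 1.148 kW, so COP_actual = Q̇_C/Ẇ = 1.148/0.5300 = 2.167.
In absolute terms T_C = 267.15 K and T_H = 303.71 K, so ΔT = 36.56 K.
COP_Carnot = T_C/ΔT = 267.15/36.56 = 7.308.
η_II = COP_actual/COP_Carnot = 2.167/7.308 = 0.2965.

0.2965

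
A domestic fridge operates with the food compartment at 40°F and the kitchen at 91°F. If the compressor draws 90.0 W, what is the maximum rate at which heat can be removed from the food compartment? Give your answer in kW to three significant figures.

In absolute terms T_C = 277.59 K and T_H = 305.93 K, so ΔT = 28.33 K.
COP_Carnot = T_C/ΔT = 277.59/28.33 = 9.797.
Q̇_max = COP_Carnot × Ẇ = 9.797 × 90.00 W = 881.8 W = 0.8818 kW.

0.882 kW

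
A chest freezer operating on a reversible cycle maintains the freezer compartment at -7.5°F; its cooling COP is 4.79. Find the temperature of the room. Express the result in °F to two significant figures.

COP_R = T_C/(T_H − T_C) gives T_H − T_C = T_C/COP.
With T_C = 251.21 K, T_H = 251.21 × (1 + 1/4.79) = 303.65 K.
Converting, 303.65 K = 86.90°F.

87 °F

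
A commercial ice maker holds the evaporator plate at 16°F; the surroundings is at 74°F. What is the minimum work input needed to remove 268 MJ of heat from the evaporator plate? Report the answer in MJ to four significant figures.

32.68 MJ

In absolute terms T_C = 264.26 K and T_H = 296.48 K, so ΔT = 32.22 K.
The reversible limit is COP_R = T_C/ΔT = 8.201, so W_min = Q_C/COP = Q_C·ΔT/T_C.
W_min = 268.0 × 32.22/264.26 = 32.68 MJ.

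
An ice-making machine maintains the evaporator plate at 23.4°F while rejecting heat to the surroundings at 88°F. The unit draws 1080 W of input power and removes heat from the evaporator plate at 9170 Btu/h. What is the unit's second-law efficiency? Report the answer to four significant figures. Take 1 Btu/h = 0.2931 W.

0.3328

Converting, Q̇_C = 9170 Btu/h = 2688 W, so COP_actual = Q̇_C/Ẇ = 2688/1080 = 2.489.
In absolute terms T_C = 268.37 K and T_H = 304.26 K, so ΔT = 35.89 K.
COP_Carnot = T_C/ΔT = 268.37/35.89 = 7.478.
η_II = COP_actual/COP_Carnot = 2.489/7.478 = 0.3328.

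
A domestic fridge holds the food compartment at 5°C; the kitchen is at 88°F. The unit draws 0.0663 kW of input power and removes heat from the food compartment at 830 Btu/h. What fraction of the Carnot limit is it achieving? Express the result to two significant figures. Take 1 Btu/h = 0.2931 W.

0.34

Converting, Q̇_C = 830.0 Btu/h = 0.2433 kW, so COP_actual = Q̇_C/Ẇ = 0.2433/0.06630 = 3.669.
In absolute terms T_C = 278.15 K and T_H = 304.26 K, so ΔT = 26.11 K.
COP_Carnot = T_C/ΔT = 278.15/26.11 = 10.65.
η_II = COP_actual/COP_Carnot = 3.669/10.65 = 0.3445.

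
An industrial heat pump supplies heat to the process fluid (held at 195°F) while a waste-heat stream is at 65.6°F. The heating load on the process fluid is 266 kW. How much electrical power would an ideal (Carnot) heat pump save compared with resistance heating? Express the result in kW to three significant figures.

In absolute terms T_C = 291.82 K and T_H = 363.71 K, so ΔT = 71.89 K.
COP_Carnot = T_H/ΔT = 363.71/71.89 = 5.059.
Resistance heating needs Ẇ_res = Q̇_H = 266.0 kW; the reversible heat pump needs only Ẇ_hp = Q̇_H/COP = 52.58 kW.
Saving = 266.0 − 52.58 = 213.4 kW.

213 kW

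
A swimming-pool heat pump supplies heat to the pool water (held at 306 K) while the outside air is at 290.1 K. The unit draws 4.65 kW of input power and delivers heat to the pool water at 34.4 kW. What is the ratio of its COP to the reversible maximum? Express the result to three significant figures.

COP_actual = Q̇_H/Ẇ = 34.40/4.650 = 7.398.
The reservoir spacing is ΔT = 306 − 290.1 = 15.90 K.
COP_Carnot = T_H/ΔT = 306.00/15.90 = 19.25.
η_II = COP_actual/COP_Carnot = 7.398/19.25 = 0.3844.

0.384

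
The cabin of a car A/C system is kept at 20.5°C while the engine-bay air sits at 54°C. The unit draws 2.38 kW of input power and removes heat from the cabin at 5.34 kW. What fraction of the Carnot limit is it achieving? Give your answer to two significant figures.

0.26

COP_actual = Q̇_C/Ẇ = 5.340/2.380 = 2.244.
In absolute terms T_C = 293.65 K and T_H = 327.15 K, so ΔT = 33.50 K.
COP_Carnot = T_C/ΔT = 293.65/33.50 = 8.766.
η_II = COP_actual/COP_Carnot = 2.244/8.766 = 0.2560.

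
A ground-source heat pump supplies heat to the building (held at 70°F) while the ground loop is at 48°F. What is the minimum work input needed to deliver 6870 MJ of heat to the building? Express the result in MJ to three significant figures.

In absolute terms T_C = 282.04 K and T_H = 294.26 K, so ΔT = 12.22 K.
The reversible limit is COP_HP = T_H/ΔT = 24.08, so W_min = Q_H/COP = Q_H·ΔT/T_H.
W_min = 6870 × 12.22/294.26 = 285.3 MJ.

285 MJ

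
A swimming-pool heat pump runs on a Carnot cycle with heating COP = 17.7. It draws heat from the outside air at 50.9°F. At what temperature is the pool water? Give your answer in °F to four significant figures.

COP_HP = T_H/(T_H − T_C) rearranges to T_H = COP·T_C/(COP − 1).
With T_C = 283.65 K, T_H = 17.7 × 283.65/16.70 = 300.64 K.
Converting, 300.64 K = 81.47°F.

81.47 °F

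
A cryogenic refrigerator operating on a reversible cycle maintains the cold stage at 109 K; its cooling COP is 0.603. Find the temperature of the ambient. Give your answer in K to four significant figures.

COP_R = T_C/(T_H − T_C) gives T_H − T_C = T_C/COP.
With T_C = 109.00 K, T_H = 109.00 × (1 + 1/0.603) = 289.76 K.

289.8 K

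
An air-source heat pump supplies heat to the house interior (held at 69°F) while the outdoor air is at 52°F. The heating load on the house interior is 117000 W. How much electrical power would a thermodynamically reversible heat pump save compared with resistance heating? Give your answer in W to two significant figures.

In absolute terms T_C = 284.26 K and T_H = 293.71 K, so ΔT = 9.444 K.
COP_Carnot = T_H/ΔT = 293.71/9.444 = 31.10.
Resistance heating needs Ẇ_res = Q̇_H = 117000 W; the reversible heat pump needs only Ẇ_hp = Q̇_H/COP = 3762 W.
Saving = 117000 − 3762 = 113200 W.

110000 W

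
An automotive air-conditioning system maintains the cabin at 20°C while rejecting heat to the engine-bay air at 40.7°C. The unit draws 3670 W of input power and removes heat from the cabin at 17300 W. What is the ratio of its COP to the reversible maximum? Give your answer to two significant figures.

0.33

COP_actual = Q̇_C/Ẇ = 17300/3670 = 4.714.
In absolute terms T_C = 293.15 K and T_H = 313.85 K, so ΔT = 20.70 K.
COP_Carnot = T_C/ΔT = 293.15/20.70 = 14.16.
η_II = COP_actual/COP_Carnot = 4.714/14.16 = 0.3329.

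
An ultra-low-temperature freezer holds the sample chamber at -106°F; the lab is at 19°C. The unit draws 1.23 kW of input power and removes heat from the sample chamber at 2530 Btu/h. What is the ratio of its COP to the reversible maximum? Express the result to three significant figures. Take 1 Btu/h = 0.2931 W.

0.294

Converting, Q̇_C = 2530 Btu/h = 0.7415 kW, so COP_actual = Q̇_C/Ẇ = 0.7415/1.230 = 0.6029.
In absolute terms T_C = 196.48 K and T_H = 292.15 K, so ΔT = 95.67 K.
COP_Carnot = T_C/ΔT = 196.48/95.67 = 2.054.
η_II = COP_actual/COP_Carnot = 0.6029/2.054 = 0.2935.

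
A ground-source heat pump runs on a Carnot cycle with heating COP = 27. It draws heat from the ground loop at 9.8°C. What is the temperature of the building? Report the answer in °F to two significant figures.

69 °F

COP_HP = T_H/(T_H − T_C) rearranges to T_H = COP·T_C/(COP − 1).
With T_C = 282.95 K, T_H = 27 × 282.95/26.00 = 293.83 K.
Converting, 293.83 K = 69.23°F.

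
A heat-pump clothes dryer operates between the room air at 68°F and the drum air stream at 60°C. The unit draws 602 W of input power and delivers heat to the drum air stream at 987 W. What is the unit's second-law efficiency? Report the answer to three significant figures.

COP_actual = Q̇_H/Ẇ = 987.0/602.0 = 1.640.
In absolute terms T_C = 293.15 K and T_H = 333.15 K, so ΔT = 40.00 K.
COP_Carnot = T_H/ΔT = 333.15/40.00 = 8.329.
η_II = COP_actual/COP_Carnot = 1.640/8.329 = 0.1969.

0.197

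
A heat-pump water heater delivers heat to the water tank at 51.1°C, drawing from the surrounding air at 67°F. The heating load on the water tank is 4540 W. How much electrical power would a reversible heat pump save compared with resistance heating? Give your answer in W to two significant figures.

4100 W

In absolute terms T_C = 292.59 K and T_H = 324.25 K, so ΔT = 31.66 K.
COP_Carnot = T_H/ΔT = 324.25/31.66 = 10.24.
Resistance heating needs Ẇ_res = Q̇_H = 4540 W; the reversible heat pump needs only Ẇ_hp = Q̇_H/COP = 443.2 W.
Saving = 4540 − 443.2 = 4097 W.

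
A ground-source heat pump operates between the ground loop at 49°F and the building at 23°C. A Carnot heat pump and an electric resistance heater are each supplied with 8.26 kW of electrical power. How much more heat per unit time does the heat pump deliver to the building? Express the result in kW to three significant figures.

172 kW

In absolute terms T_C = 282.59 K and T_H = 296.15 K, so ΔT = 13.56 K.
COP_Carnot = T_H/ΔT = 296.15/13.56 = 21.85.
The heat pump delivers Q̇_H = COP × Ẇ = 180.5 kW; the resistance heater delivers Ẇ = 8.260 kW.
Extra = (COP − 1)·Ẇ = 172.2 kW.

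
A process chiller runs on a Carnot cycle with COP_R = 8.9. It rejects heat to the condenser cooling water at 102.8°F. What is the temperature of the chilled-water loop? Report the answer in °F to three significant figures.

46.0 °F

For a Carnot refrigerator COP_R = T_C/(T_H − T_C), so T_C = COP·T_H/(1 + COP).
With T_H = 312.48 K, T_C = 8.9 × 312.48/9.900 = 280.92 K.
Converting, 280.92 K = 45.98°F.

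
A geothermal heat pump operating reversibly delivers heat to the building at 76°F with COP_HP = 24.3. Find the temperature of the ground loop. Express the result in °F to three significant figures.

COP_HP = T_H/(T_H − T_C) gives T_H − T_C = T_H/COP.
With T_H = 297.59 K, T_C = 297.59 × (1 − 1/24.3) = 285.35 K.
Converting, 285.35 K = 53.96°F.

54.0 °F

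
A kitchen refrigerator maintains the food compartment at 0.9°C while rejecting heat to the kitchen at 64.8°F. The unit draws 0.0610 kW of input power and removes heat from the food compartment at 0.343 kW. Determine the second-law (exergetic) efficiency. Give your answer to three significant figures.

COP_actual = Q̇_C/Ẇ = 0.3430/0.06100 = 5.623.
In absolute terms T_C = 274.05 K and T_H = 291.37 K, so ΔT = 17.32 K.
COP_Carnot = T_C/ΔT = 274.05/17.32 = 15.82.
η_II = COP_actual/COP_Carnot = 5.623/15.82 = 0.3554.

0.355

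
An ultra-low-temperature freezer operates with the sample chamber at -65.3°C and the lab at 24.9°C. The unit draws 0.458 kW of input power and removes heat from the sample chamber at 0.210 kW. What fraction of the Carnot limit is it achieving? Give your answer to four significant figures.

0.1990

COP_actual = Q̇_C/Ẇ = 0.2100/0.4580 = 0.4585.
In absolute terms T_C = 207.85 K and T_H = 298.05 K, so ΔT = 90.20 K.
COP_Carnot = T_C/ΔT = 207.85/90.20 = 2.304.
η_II = COP_actual/COP_Carnot = 0.4585/2.304 = 0.1990.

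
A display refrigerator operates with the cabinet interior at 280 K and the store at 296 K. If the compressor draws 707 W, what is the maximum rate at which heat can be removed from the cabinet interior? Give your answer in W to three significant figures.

The reservoir spacing is ΔT = 296 − 280 = 16.00 K.
COP_Carnot = T_C/ΔT = 280.00/16.00 = 17.50.
Q̇_max = COP_Carnot × Ẇ = 17.50 × 707.0 W = 12370 W.

12400 W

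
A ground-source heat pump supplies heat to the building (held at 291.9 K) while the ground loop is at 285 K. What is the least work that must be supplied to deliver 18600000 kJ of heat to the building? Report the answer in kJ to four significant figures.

The reservoir spacing is ΔT = 291.9 − 285 = 6.900 K.
The reversible limit is COP_HP = T_H/ΔT = 42.30, so W_min = Q_H/COP = Q_H·ΔT/T_H.
W_min = 18600000 × 6.900/291.90 = 439700 kJ.

439700 kJ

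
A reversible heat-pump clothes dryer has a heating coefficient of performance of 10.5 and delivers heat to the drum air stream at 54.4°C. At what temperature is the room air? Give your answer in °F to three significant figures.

73.8 °F

COP_HP = T_H/(T_H − T_C) gives T_H − T_C = T_H/COP.
With T_H = 327.55 K, T_C = 327.55 × (1 − 1/10.5) = 296.35 K.
Converting, 296.35 K = 73.77°F.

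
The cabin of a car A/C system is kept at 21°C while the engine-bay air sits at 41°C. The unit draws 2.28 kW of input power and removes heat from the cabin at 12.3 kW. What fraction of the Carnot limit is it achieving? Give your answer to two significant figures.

0.37

COP_actual = Q̇_C/Ẇ = 12.30/2.280 = 5.395.
In absolute terms T_C = 294.15 K and T_H = 314.15 K, so ΔT = 20.00 K.
COP_Carnot = T_C/ΔT = 294.15/20.00 = 14.71.
η_II = COP_actual/COP_Carnot = 5.395/14.71 = 0.3668.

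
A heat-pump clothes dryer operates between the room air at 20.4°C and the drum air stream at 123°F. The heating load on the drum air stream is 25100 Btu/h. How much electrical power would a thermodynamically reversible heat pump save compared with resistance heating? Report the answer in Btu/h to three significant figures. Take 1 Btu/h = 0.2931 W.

In absolute terms T_C = 293.55 K and T_H = 323.71 K, so ΔT = 30.16 K.
COP_Carnot = T_H/ΔT = 323.71/30.16 = 10.73.
Resistance heating needs Ẇ_res = Q̇_H = 25100 Btu/h; the reversible heat pump needs only Ẇ_hp = Q̇_H/COP = 2338 Btu/h.
Saving = 25100 − 2338 = 22760 Btu/h.

22800 Btu/h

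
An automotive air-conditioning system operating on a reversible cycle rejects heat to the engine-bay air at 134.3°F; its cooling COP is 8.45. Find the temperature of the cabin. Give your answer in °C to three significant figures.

For a Carnot refrigerator COP_R = T_C/(T_H − T_C), so T_C = COP·T_H/(1 + COP).
With T_H = 329.98 K, T_C = 8.45 × 329.98/9.450 = 295.06 K.
Converting, 295.06 K = 21.91°C.

21.9 °C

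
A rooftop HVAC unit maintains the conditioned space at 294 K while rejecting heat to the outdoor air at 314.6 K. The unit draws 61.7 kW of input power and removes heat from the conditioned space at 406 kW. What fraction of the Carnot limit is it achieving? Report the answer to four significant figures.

COP_actual = Q̇_C/Ẇ = 406.0/61.70 = 6.580.
The reservoir spacing is ΔT = 314.6 − 294 = 20.60 K.
COP_Carnot = T_C/ΔT = 294.00/20.60 = 14.27.
η_II = COP_actual/COP_Carnot = 6.580/14.27 = 0.4611.

0.4611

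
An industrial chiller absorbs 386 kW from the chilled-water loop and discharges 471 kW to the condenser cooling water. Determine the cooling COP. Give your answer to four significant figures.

The first law gives Q̇_H = Q̇_C + Ẇ, so the three rates are Q̇_C = 386.0, Q̇_H = 471.0, Ẇ = 85.00 kW.
COP_R = Q̇_C/Ẇ = 386.0/85.00 = 4.541.

4.541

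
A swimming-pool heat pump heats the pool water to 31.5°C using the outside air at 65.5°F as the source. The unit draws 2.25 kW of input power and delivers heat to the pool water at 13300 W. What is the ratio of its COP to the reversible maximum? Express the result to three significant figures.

0.250

Converting, Q̇_H = 13300 W = 13.30 kW, so COP_actual = Q̇_H/Ẇ = 13.30/2.250 = 5.911.
In absolute terms T_C = 291.76 K and T_H = 304.65 K, so ΔT = 12.89 K.
COP_Carnot = T_H/ΔT = 304.65/12.89 = 23.64.
η_II = COP_actual/COP_Carnot = 5.911/23.64 = 0.2501.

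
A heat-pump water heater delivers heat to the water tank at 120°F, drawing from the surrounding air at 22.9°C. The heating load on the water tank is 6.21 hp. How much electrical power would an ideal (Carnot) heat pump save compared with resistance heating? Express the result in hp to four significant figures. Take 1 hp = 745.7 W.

5.709 hp

In absolute terms T_C = 296.05 K and T_H = 322.04 K, so ΔT = 25.99 K.
COP_Carnot = T_H/ΔT = 322.04/25.99 = 12.39.
Resistance heating needs Ẇ_res = Q̇_H = 6.210 hp; the reversible heat pump needs only Ẇ_hp = Q̇_H/COP = 0.5012 hp.
Saving = 6.210 − 0.5012 = 5.709 hp.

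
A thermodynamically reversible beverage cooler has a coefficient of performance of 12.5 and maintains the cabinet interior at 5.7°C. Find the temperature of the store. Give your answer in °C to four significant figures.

28.01 °C

COP_R = T_C/(T_H − T_C) gives T_H − T_C = T_C/COP.
With T_C = 278.85 K, T_H = 278.85 × (1 + 1/12.5) = 301.16 K.
Converting, 301.16 K = 28.01°C.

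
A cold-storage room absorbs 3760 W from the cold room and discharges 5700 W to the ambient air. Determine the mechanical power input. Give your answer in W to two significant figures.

1900 W

For a cyclic device the first law requires Q̇_H = Q̇_C + Ẇ.
Ẇ = Q̇_H − Q̇_C = 1940 W.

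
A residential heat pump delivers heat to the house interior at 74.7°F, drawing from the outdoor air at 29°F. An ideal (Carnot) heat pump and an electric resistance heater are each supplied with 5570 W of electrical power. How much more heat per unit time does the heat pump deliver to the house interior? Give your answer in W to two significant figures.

60000 W

In absolute terms T_C = 271.48 K and T_H = 296.87 K, so ΔT = 25.39 K.
COP_Carnot = T_H/ΔT = 296.87/25.39 = 11.69.
The heat pump delivers Q̇_H = COP × Ẇ = 65130 W; the resistance heater delivers Ẇ = 5570 W.
Extra = (COP − 1)·Ẇ = 59560 W.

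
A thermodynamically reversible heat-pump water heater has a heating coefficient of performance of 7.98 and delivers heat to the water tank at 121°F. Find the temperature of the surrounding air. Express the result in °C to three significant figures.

9.02 °C

COP_HP = T_H/(T_H − T_C) gives T_H − T_C = T_H/COP.
With T_H = 322.59 K, T_C = 322.59 × (1 − 1/7.98) = 282.17 K.
Converting, 282.17 K = 9.02°C.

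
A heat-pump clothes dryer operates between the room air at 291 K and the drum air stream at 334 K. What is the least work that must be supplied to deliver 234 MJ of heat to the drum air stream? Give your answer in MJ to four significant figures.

The reservoir spacing is ΔT = 334 − 291 = 43.00 K.
The reversible limit is COP_HP = T_H/ΔT = 7.767, so W_min = Q_H/COP = Q_H·ΔT/T_H.
W_min = 234.0 × 43.00/334.00 = 30.13 MJ.

30.13 MJ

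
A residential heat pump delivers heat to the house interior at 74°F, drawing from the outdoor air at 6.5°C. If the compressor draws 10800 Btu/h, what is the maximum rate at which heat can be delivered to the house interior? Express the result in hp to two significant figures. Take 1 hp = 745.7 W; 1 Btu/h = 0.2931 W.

75 hp

In absolute terms T_C = 279.65 K and T_H = 296.48 K, so ΔT = 16.83 K.
COP_Carnot = T_H/ΔT = 296.48/16.83 = 17.61.
Q̇_max = COP_Carnot × Ẇ = 17.61 × 10800 Btu/h = 190200 Btu/h = 74.77 hp.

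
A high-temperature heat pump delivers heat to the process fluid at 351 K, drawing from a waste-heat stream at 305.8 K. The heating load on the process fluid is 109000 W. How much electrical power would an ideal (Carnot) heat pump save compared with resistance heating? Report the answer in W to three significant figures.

The reservoir spacing is ΔT = 351 − 305.8 = 45.20 K.
COP_Carnot = T_H/ΔT = 351.00/45.20 = 7.765.
Resistance heating needs Ẇ_res = Q̇_H = 109000 W; the reversible heat pump needs only Ẇ_hp = Q̇_H/COP = 14040 W.
Saving = 109000 − 14040 = 94960 W.

95000 W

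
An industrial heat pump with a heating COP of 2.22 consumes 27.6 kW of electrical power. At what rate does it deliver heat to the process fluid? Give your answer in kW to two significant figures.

Q̇_H = COP_HP × Ẇ = 2.22 × 27.60 = 61.27 kW.

61 kW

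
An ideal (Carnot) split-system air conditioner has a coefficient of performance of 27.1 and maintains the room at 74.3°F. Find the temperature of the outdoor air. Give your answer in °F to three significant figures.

COP_R = T_C/(T_H − T_C) gives T_H − T_C = T_C/COP.
With T_C = 296.65 K, T_H = 296.65 × (1 + 1/27.1) = 307.60 K.
Converting, 307.60 K = 94.00°F.

94.0 °F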